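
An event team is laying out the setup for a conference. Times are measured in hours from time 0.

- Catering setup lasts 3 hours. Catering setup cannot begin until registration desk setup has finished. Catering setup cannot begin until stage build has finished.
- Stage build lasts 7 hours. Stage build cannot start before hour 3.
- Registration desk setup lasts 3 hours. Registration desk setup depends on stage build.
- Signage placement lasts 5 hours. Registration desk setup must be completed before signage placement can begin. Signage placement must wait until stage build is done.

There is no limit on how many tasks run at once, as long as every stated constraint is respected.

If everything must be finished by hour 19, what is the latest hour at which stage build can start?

Nothing follows signage placement; the deadline of hour 19 is its only limit. It must start by 19 − 5 = hour 14.
To finish by hour 19, catering setup (duration 3) must start no later than hour 16.
Registration desk setup has several dependents: signage placement (must start by hour 14); catering setup (must start by hour 16). The earliest of those limits is hour 14, so registration desk setup must start by 14 − 3 = hour 11.
Stage build feeds registration desk setup (must start by hour 11); signage placement (must start by hour 14); catering setup (must start by hour 16). Taking the minimum, stage build must finish by hour 11 and start by 11 − 7 = hour 4.

4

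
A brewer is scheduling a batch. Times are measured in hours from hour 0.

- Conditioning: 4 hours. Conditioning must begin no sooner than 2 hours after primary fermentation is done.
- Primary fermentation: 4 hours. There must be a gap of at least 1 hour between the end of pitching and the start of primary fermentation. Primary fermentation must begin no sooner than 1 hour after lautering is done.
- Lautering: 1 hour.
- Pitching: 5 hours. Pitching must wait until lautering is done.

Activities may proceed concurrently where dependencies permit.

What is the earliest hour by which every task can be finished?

17

Lautering can start immediately at hour 0; it finishes at hour 1.
After lautering (finishes hour 1), pitching can start at hour 1 and finishes at hour 6.
Primary fermentation needs all of pitching (finishes hour 6, plus 1-hour gap → hour 7); lautering (finishes hour 1, plus 1-hour gap → hour 2). That puts its earliest start at hour 7; it finishes at 7 + 4 = hour 11.
Conditioning waits on primary fermentation (finishes hour 11, plus 2-hour gap → hour 13), so it starts at hour 13 and finishes at 13 + 4 = hour 17.
All tasks are finished once the last one completes. Finish times: Lautering at 1, Pitching at 6, Primary fermentation at 11, Conditioning at 17. The latest is hour 17.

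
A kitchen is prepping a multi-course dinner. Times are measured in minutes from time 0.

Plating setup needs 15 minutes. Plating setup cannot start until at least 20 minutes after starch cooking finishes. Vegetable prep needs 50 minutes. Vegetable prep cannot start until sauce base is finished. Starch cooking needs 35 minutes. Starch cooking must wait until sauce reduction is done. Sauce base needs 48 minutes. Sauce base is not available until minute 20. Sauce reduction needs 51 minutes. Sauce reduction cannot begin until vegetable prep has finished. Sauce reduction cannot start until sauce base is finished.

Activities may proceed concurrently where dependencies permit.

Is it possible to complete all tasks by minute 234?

Sauce base waits on its own release at minute 20, so it starts at minute 20 and finishes at 20 + 48 = minute 68.
Vegetable prep cannot begin until sauce base (finishes minute 68). It runs from minute 68 to 68 + 50 = minute 118.
Sauce reduction has to wait for vegetable prep (finishes minute 118); sauce base (finishes minute 68). The latest of these is minute 118, so sauce reduction runs minute 118 to 118 + 51 = minute 169.
Starch cooking waits on sauce reduction (finishes minute 169), so it starts at minute 169 and finishes at 169 + 35 = minute 204.
After starch cooking (finishes minute 204, plus 20-minute gap → minute 224), plating setup can start at minute 224 and finishes at minute 239.
The earliest everything can be done is minute 239, which is after the deadline of 234, so it is not possible.

No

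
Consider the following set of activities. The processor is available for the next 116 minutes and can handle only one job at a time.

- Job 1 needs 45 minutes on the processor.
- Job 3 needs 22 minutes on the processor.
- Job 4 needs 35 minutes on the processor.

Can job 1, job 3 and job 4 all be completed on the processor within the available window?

Running back to back, the jobs need 45 + 22 + 35 = 102 minutes on the processor.
Since 102 ≤ 116, they fit within the window.

Yes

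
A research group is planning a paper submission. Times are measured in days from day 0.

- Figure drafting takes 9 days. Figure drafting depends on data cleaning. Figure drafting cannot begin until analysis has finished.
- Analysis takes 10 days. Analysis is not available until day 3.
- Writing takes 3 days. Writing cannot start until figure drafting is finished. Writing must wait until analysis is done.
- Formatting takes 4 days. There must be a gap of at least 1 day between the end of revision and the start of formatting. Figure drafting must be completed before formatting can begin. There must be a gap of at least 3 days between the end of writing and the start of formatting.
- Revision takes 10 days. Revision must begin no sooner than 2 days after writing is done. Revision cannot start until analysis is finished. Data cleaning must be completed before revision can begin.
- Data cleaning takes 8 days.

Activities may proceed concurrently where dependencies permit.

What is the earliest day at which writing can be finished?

Analysis waits on its own release at day 3, so it starts at day 3 and finishes at 3 + 10 = day 13.
Data cleaning has no prerequisites, so it starts at day 0 and finishes at day 8.
For figure drafting: data cleaning (finishes day 8); analysis (finishes day 13). Taking the maximum gives a start of day 13, and it finishes at 13 + 9 = day 22.
For writing: figure drafting (finishes day 22); analysis (finishes day 13). Taking the maximum gives a start of day 22, and it finishes at 22 + 3 = day 25.

25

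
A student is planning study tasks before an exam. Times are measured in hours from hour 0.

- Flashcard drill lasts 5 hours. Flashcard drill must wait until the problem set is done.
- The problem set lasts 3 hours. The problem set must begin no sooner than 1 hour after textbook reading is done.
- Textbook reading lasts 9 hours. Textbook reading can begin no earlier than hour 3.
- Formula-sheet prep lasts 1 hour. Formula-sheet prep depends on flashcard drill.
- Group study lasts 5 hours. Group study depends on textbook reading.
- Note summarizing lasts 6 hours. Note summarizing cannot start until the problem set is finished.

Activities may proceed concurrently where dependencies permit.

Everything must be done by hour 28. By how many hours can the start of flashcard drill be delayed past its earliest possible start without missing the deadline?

Textbook reading waits on its own release at hour 3, so it starts at hour 3 and finishes at 3 + 9 = hour 12.
The problem set waits on textbook reading (finishes hour 12, plus 1-hour gap → hour 13), so it starts at hour 13 and finishes at 13 + 3 = hour 16.
After the problem set (finishes hour 16), flashcard drill can start at hour 16 and finishes at hour 21.

Working backward from the deadline:
Nothing follows formula-sheet prep; the deadline of hour 28 is its only limit. It must start by 28 − 1 = hour 27.
Flashcard drill has to be done before formula-sheet prep (must start by hour 27). That means finishing by hour 27, i.e. starting by 27 − 5 = hour 22.
So flashcard drill can start as early as hour 16 and as late as hour 22, giving 22 − 16 = 6 hours of slack.

6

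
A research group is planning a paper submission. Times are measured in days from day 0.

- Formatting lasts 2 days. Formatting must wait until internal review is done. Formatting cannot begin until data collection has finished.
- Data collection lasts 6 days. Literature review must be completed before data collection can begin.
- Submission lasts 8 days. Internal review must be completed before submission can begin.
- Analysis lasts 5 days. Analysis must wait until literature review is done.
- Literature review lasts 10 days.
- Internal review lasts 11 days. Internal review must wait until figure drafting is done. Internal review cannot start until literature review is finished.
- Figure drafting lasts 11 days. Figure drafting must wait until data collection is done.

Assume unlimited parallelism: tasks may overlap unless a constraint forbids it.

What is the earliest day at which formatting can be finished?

Literature review has no prerequisites, so it starts at day 0 and finishes at day 10.
Data collection waits on literature review (finishes day 10), so it starts at day 10 and finishes at 10 + 6 = day 16.
After data collection (finishes day 16), figure drafting can start at day 16 and finishes at day 27.
Internal review needs all of figure drafting (finishes day 27); literature review (finishes day 10). That puts its earliest start at day 27; it finishes at 27 + 11 = day 38.
Formatting cannot start until internal review (finishes day 38); data collection (finishes day 16). The controlling bound is day 38, so formatting finishes at 38 + 2 = day 40.

40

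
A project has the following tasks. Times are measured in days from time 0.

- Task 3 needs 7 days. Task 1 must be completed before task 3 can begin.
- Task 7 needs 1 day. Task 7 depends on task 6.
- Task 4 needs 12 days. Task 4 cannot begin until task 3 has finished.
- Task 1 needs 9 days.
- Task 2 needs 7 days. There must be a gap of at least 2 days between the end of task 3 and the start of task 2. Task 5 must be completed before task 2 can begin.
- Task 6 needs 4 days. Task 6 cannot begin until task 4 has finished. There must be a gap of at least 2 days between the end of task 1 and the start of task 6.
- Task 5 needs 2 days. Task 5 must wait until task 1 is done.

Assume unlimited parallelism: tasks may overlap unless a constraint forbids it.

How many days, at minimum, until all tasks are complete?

Nothing blocks task 1, so it runs from day 0 to day 9.
Task 5 cannot begin until task 1 (finishes day 9). It runs from day 9 to 9 + 2 = day 11.
Task 3 waits on task 1 (finishes day 9), so it starts at day 9 and finishes at 9 + 7 = day 16.
After task 3 (finishes day 16), task 4 can start at day 16 and finishes at day 28.
For task 6: task 4 (finishes day 28); task 1 (finishes day 9, plus 2-day gap → day 11). Taking the maximum gives a start of day 28, and it finishes at 28 + 4 = day 32.
Task 7 waits on task 6 (finishes day 32), so it starts at day 32 and finishes at 32 + 1 = day 33.
Task 2 has to wait for task 3 (finishes day 16, plus 2-day gap → day 18); task 5 (finishes day 11). The latest of these is day 18, so task 2 runs day 18 to 18 + 7 = day 25.
All tasks are finished once the last one completes. Finish times: Task 1 at 9, Task 2 at 25, Task 3 at 16, Task 4 at 28, Task 5 at 11, Task 6 at 32, Task 7 at 33. The latest is day 33.

33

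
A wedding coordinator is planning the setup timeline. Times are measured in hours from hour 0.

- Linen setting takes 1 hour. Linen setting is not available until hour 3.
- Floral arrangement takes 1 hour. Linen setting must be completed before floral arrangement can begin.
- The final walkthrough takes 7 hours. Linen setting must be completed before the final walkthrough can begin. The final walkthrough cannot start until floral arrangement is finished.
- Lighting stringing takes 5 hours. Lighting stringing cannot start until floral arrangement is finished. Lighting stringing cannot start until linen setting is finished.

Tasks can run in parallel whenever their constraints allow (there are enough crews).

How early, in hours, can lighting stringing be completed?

Linen setting cannot begin until its own release at hour 3. It runs from hour 3 to 3 + 1 = hour 4.
Floral arrangement waits on linen setting (finishes hour 4), so it starts at hour 4 and finishes at 4 + 1 = hour 5.
Lighting stringing needs all of floral arrangement (finishes hour 5); linen setting (finishes hour 4). That puts its earliest start at hour 5; it finishes at 5 + 5 = hour 10.

10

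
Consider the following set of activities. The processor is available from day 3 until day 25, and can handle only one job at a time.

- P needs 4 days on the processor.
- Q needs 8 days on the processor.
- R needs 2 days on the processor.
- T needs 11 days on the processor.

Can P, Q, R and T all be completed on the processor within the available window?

The processor window is 25 − 3 = 22 days.
Running back to back, the jobs need 4 + 8 + 2 + 11 = 25 days on the processor.
Since 25 > 22, they cannot all fit.

No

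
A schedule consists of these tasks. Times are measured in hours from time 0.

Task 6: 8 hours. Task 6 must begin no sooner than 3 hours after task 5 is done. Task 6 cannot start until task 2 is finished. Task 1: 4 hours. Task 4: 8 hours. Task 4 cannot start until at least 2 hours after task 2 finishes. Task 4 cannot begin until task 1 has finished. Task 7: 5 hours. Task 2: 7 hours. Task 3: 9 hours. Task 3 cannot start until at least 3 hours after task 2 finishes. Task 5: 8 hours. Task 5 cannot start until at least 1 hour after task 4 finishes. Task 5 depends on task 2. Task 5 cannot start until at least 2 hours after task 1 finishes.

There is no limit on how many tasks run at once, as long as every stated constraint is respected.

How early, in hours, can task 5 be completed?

26

Nothing blocks task 2, so it runs from hour 0 to hour 7.
Task 1 has no prerequisites, so it starts at hour 0 and finishes at hour 4.
Task 4 needs all of task 2 (finishes hour 7, plus 2-hour gap → hour 9); task 1 (finishes hour 4). That puts its earliest start at hour 9; it finishes at 9 + 8 = hour 17.
Task 5 cannot start until task 4 (finishes hour 17, plus 1-hour gap → hour 18); task 2 (finishes hour 7); task 1 (finishes hour 4, plus 2-hour gap → hour 6). The controlling bound is hour 18, so task 5 finishes at 18 + 8 = hour 26.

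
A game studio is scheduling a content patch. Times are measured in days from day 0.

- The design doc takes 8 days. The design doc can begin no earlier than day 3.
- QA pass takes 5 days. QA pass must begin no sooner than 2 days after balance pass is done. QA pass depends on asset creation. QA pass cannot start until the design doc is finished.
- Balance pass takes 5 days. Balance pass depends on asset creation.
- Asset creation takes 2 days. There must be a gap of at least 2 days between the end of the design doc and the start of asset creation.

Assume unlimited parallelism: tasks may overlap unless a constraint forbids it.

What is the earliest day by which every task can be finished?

After its own release at day 3, the design doc can start at day 3 and finishes at day 11.
After the design doc (finishes day 11, plus 2-day gap → day 13), asset creation can start at day 13 and finishes at day 15.
After asset creation (finishes day 15), balance pass can start at day 15 and finishes at day 20.
For QA pass: balance pass (finishes day 20, plus 2-day gap → day 22); asset creation (finishes day 15); the design doc (finishes day 11). Taking the maximum gives a start of day 22, and it finishes at 22 + 5 = day 27.
All tasks are finished once the last one completes. Finish times: The design doc at 11, Asset creation at 15, Balance pass at 20, QA pass at 27. The latest is day 27.

27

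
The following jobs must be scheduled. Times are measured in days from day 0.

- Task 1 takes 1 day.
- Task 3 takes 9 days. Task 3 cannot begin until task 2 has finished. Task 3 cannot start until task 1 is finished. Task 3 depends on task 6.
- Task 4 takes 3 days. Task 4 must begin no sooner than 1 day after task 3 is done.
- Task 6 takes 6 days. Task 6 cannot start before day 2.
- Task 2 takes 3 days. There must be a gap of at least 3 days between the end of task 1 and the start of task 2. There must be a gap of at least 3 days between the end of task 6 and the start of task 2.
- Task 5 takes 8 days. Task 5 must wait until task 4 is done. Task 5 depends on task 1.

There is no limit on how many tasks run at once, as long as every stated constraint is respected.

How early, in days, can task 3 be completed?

Task 6 waits on its own release at day 2, so it starts at day 2 and finishes at 2 + 6 = day 8.
Task 1 has no prerequisites, so it starts at day 0 and finishes at day 1.
Task 2 has to wait for task 1 (finishes day 1, plus 3-day gap → day 4); task 6 (finishes day 8, plus 3-day gap → day 11). The latest of these is day 11, so task 2 runs day 11 to 11 + 3 = day 14.
Task 3 has to wait for task 2 (finishes day 14); task 1 (finishes day 1); task 6 (finishes day 8). The latest of these is day 14, so task 3 runs day 14 to 14 + 9 = day 23.

23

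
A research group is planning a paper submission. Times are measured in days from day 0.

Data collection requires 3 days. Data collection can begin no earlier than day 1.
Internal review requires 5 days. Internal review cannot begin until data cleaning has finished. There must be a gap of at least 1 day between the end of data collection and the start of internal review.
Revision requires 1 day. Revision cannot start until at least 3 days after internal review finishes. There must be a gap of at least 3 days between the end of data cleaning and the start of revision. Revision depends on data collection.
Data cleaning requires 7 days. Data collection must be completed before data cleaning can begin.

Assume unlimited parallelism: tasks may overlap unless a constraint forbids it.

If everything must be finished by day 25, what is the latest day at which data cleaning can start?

Nothing follows revision; the deadline of day 25 is its only limit. It must start by 25 − 1 = day 24.
Internal review must finish before revision (must start by day 24, minus 3-day gap → day 21). With a 5-day duration, internal review must start by 21 − 5 = day 16.
Data cleaning has several dependents: internal review (must start by day 16); revision (must start by day 24, minus 3-day gap → day 21). The earliest of those limits is day 16, so data cleaning must start by 16 − 7 = day 9.

9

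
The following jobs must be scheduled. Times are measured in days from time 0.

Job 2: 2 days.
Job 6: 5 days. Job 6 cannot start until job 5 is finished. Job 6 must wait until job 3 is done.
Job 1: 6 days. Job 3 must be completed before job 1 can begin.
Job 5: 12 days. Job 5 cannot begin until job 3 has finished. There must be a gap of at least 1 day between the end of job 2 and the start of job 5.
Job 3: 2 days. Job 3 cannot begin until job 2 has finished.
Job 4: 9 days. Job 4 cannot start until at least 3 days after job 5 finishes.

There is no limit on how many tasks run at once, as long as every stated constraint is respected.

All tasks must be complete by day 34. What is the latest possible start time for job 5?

Nothing follows job 4; the deadline of day 34 is its only limit. It must start by 34 − 9 = day 25.
Job 6 must finish by day 34; it takes 5 days, so it must start by 34 − 5 = day 29.
Job 5 must finish in time for job 4 (must start by day 25, minus 3-day gap → day 22); job 6 (must start by day 29). The tightest is day 22, so job 5 must start by 22 − 12 = day 10.

10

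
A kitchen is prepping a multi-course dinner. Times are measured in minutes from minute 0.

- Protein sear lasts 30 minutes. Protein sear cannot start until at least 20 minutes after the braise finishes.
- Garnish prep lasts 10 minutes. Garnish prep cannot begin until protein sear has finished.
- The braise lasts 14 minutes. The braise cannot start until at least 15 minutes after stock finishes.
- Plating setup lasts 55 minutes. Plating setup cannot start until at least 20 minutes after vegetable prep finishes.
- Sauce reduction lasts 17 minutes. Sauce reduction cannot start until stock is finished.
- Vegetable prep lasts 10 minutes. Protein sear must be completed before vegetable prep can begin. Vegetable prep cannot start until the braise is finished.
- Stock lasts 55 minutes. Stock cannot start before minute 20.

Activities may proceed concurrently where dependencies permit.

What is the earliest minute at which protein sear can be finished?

154

After its own release at minute 20, stock can start at minute 20 and finishes at minute 75.
The braise waits on stock (finishes minute 75, plus 15-minute gap → minute 90), so it starts at minute 90 and finishes at 90 + 14 = minute 104.
Protein sear waits on the braise (finishes minute 104, plus 20-minute gap → minute 124), so it starts at minute 124 and finishes at 124 + 30 = minute 154.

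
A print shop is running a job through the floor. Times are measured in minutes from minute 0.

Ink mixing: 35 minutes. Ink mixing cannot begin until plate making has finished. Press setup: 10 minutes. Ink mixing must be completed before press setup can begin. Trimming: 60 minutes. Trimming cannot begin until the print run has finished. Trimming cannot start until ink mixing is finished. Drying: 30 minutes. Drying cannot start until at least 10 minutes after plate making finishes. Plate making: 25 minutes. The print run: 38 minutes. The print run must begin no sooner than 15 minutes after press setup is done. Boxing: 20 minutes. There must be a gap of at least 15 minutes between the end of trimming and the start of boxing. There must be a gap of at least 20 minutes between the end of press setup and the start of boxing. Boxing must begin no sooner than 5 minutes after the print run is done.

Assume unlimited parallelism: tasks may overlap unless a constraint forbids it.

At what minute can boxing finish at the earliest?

218

Nothing blocks plate making, so it runs from minute 0 to minute 25.
After plate making (finishes minute 25), ink mixing can start at minute 25 and finishes at minute 60.
Press setup waits on ink mixing (finishes minute 60), so it starts at minute 60 and finishes at 60 + 10 = minute 70.
The print run waits on press setup (finishes minute 70, plus 15-minute gap → minute 85), so it starts at minute 85 and finishes at 85 + 38 = minute 123.
Trimming cannot start until the print run (finishes minute 123); ink mixing (finishes minute 60). The controlling bound is minute 123, so trimming finishes at 123 + 60 = minute 183.
Boxing needs all of trimming (finishes minute 183, plus 15-minute gap → minute 198); press setup (finishes minute 70, plus 20-minute gap → minute 90); the print run (finishes minute 123, plus 5-minute gap → minute 128). That puts its earliest start at minute 198; it finishes at 198 + 20 = minute 218.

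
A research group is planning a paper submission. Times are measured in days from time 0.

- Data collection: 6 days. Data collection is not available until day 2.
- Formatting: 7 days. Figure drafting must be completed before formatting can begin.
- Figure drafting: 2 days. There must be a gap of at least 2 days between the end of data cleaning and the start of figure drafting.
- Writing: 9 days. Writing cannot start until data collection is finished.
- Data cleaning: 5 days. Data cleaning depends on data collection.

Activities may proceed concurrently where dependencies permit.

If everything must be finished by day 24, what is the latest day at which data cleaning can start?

Nothing follows formatting; the deadline of day 24 is its only limit. It must start by 24 − 7 = day 17.
Figure drafting must finish before formatting (must start by day 17). With a 2-day duration, figure drafting must start by 17 − 2 = day 15.
Data cleaning has to be done before figure drafting (must start by day 15, minus 2-day gap → day 13). That means finishing by day 13, i.e. starting by 13 − 5 = day 8.

8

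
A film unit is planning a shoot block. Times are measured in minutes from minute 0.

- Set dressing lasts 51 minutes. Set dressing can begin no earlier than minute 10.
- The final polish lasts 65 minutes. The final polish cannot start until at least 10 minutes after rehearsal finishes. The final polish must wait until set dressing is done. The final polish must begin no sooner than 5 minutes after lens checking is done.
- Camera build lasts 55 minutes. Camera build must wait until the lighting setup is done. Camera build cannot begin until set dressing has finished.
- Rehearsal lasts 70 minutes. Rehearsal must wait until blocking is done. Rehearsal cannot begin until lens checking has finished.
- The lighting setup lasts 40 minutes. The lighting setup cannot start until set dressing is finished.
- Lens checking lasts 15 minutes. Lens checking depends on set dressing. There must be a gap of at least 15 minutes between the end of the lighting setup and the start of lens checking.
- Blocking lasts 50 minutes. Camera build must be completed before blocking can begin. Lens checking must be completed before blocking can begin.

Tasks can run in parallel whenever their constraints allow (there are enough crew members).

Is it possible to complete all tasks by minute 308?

Set dressing cannot begin until its own release at minute 10. It runs from minute 10 to 10 + 51 = minute 61.
The lighting setup cannot begin until set dressing (finishes minute 61). It runs from minute 61 to 61 + 40 = minute 101.
Lens checking cannot start until set dressing (finishes minute 61); the lighting setup (finishes minute 101, plus 15-minute gap → minute 116). The controlling bound is minute 116, so lens checking finishes at 116 + 15 = minute 131.
For camera build: the lighting setup (finishes minute 101); set dressing (finishes minute 61). Taking the maximum gives a start of minute 101, and it finishes at 101 + 55 = minute 156.
Blocking cannot start until camera build (finishes minute 156); lens checking (finishes minute 131). The controlling bound is minute 156, so blocking finishes at 156 + 50 = minute 206.
Rehearsal needs all of blocking (finishes minute 206); lens checking (finishes minute 131). That puts its earliest start at minute 206; it finishes at 206 + 70 = minute 276.
For the final polish: rehearsal (finishes minute 276, plus 10-minute gap → minute 286); set dressing (finishes minute 61); lens checking (finishes minute 131, plus 5-minute gap → minute 136). Taking the maximum gives a start of minute 286, and it finishes at 286 + 65 = minute 351.
The earliest everything can be done is minute 351, which is after the deadline of 308, so it is not possible.

No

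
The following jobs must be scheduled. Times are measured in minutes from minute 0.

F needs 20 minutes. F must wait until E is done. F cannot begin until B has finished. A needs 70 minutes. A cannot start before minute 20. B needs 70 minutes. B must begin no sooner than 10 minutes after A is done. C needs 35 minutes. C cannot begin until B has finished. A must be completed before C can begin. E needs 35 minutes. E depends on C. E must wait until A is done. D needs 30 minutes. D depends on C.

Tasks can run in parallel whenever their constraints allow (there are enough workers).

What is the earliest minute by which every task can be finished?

A cannot begin until its own release at minute 20. It runs from minute 20 to 20 + 70 = minute 90.
After A (finishes minute 90, plus 10-minute gap → minute 100), B can start at minute 100 and finishes at minute 170.
C has to wait for B (finishes minute 170); A (finishes minute 90). The latest of these is minute 170, so C runs minute 170 to 170 + 35 = minute 205.
For E: C (finishes minute 205); A (finishes minute 90). Taking the maximum gives a start of minute 205, and it finishes at 205 + 35 = minute 240.
F cannot start until E (finishes minute 240); B (finishes minute 170). The controlling bound is minute 240, so F finishes at 240 + 20 = minute 260.
After C (finishes minute 205), D can start at minute 205 and finishes at minute 235.
All tasks are finished once the last one completes. Finish times: A at 90, B at 170, C at 205, D at 235, E at 240, F at 260. The latest is minute 260.

260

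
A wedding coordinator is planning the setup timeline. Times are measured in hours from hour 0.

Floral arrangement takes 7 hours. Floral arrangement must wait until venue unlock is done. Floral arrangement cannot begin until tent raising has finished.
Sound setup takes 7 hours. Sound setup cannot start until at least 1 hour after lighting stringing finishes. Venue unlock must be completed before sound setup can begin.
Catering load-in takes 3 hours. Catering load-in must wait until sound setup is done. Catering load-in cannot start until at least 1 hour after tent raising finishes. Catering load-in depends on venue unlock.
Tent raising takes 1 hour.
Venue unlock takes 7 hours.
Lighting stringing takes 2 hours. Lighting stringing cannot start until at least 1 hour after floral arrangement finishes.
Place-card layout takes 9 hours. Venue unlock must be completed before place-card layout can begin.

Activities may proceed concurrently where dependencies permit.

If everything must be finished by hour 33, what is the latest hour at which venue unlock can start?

5

Nothing follows catering load-in; the deadline of hour 33 is its only limit. It must start by 33 − 3 = hour 30.
Sound setup must finish before catering load-in (must start by hour 30). With a 7-hour duration, sound setup must start by 30 − 7 = hour 23.
Lighting stringing must finish before sound setup (must start by hour 23, minus 1-hour gap → hour 22). With a 2-hour duration, lighting stringing must start by 22 − 2 = hour 20.
Floral arrangement must finish before lighting stringing (must start by hour 20, minus 1-hour gap → hour 19). With a 7-hour duration, floral arrangement must start by 19 − 7 = hour 12.
To finish by hour 33, place-card layout (duration 9) must start no later than hour 24.
Venue unlock must finish in time for floral arrangement (must start by hour 12); sound setup (must start by hour 23); catering load-in (must start by hour 30); place-card layout (must start by hour 24). The tightest is hour 12, so venue unlock must start by 12 − 7 = hour 5.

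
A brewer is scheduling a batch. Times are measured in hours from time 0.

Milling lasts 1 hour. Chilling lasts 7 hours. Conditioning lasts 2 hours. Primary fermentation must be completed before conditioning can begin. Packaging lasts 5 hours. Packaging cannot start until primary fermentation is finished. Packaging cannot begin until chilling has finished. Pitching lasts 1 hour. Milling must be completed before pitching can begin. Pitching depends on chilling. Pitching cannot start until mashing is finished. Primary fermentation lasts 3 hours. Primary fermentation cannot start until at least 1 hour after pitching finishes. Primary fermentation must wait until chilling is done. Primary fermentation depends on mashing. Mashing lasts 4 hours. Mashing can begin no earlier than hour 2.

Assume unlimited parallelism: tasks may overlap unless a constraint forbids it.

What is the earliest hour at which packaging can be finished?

17

Nothing blocks chilling, so it runs from hour 0 to hour 7.
Mashing waits on its own release at hour 2, so it starts at hour 2 and finishes at 2 + 4 = hour 6.
Milling can start immediately at hour 0; it finishes at hour 1.
Pitching needs all of milling (finishes hour 1); chilling (finishes hour 7); mashing (finishes hour 6). That puts its earliest start at hour 7; it finishes at 7 + 1 = hour 8.
Primary fermentation cannot start until pitching (finishes hour 8, plus 1-hour gap → hour 9); chilling (finishes hour 7); mashing (finishes hour 6). The controlling bound is hour 9, so primary fermentation finishes at 9 + 3 = hour 12.
Packaging has to wait for primary fermentation (finishes hour 12); chilling (finishes hour 7). The latest of these is hour 12, so packaging runs hour 12 to 12 + 5 = hour 17.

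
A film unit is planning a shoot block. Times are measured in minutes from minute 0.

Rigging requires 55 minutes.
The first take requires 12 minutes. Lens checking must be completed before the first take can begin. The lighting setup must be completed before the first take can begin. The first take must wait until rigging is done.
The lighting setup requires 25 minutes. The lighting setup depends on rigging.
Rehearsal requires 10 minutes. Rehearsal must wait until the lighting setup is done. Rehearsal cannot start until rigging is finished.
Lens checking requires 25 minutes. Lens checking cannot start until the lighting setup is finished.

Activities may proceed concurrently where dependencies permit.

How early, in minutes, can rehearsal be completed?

Rigging can start immediately at minute 0; it finishes at minute 55.
The lighting setup cannot begin until rigging (finishes minute 55). It runs from minute 55 to 55 + 25 = minute 80.
Rehearsal has to wait for the lighting setup (finishes minute 80); rigging (finishes minute 55). The latest of these is minute 80, so rehearsal runs minute 80 to 80 + 10 = minute 90.

90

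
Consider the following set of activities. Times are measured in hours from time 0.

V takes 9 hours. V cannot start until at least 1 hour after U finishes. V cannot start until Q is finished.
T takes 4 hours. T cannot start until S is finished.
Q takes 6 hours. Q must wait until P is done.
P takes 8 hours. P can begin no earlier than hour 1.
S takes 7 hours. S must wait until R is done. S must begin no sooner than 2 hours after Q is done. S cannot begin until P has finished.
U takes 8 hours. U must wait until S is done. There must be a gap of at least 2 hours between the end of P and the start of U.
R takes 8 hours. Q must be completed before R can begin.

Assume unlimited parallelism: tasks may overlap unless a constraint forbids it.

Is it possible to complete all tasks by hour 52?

P waits on its own release at hour 1, so it starts at hour 1 and finishes at 1 + 8 = hour 9.
Q waits on P (finishes hour 9), so it starts at hour 9 and finishes at 9 + 6 = hour 15.
R waits on Q (finishes hour 15), so it starts at hour 15 and finishes at 15 + 8 = hour 23.
S cannot start until R (finishes hour 23); Q (finishes hour 15, plus 2-hour gap → hour 17); P (finishes hour 9). The controlling bound is hour 23, so S finishes at 23 + 7 = hour 30.
U has to wait for S (finishes hour 30); P (finishes hour 9, plus 2-hour gap → hour 11). The latest of these is hour 30, so U runs hour 30 to 30 + 8 = hour 38.
V has to wait for U (finishes hour 38, plus 1-hour gap → hour 39); Q (finishes hour 15). The latest of these is hour 39, so V runs hour 39 to 39 + 9 = hour 48.
T cannot begin until S (finishes hour 30). It runs from hour 30 to 30 + 4 = hour 34.
Every task is finished by hour 48, which is no later than the deadline of 52, so the schedule is feasible.

Yes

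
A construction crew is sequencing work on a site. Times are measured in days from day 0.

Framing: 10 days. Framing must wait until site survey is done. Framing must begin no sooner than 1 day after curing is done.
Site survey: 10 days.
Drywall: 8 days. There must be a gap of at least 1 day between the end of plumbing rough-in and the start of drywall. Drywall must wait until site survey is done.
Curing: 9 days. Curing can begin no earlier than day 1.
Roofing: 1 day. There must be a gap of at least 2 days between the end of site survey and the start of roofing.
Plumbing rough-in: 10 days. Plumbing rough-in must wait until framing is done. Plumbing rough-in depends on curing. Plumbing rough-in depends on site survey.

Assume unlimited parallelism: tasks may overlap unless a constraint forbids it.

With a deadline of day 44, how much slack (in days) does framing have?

Curing waits on its own release at day 1, so it starts at day 1 and finishes at 1 + 9 = day 10.
Nothing blocks site survey, so it runs from day 0 to day 10.
Framing needs all of site survey (finishes day 10); curing (finishes day 10, plus 1-day gap → day 11). That puts its earliest start at day 11; it finishes at 11 + 10 = day 21.

Working backward from the deadline:
Drywall has no dependents, so it just needs to finish by day 44. Starting by 44 − 8 = day 36 achieves that.
Plumbing rough-in must finish before drywall (must start by day 36, minus 1-day gap → day 35). With a 10-day duration, plumbing rough-in must start by 35 − 10 = day 25.
Framing feeds into plumbing rough-in (must start by day 25); so framing must finish by day 25 and therefore start by day 15.
So framing can start as early as day 11 and as late as day 15, giving 15 − 11 = 4 days of slack.

4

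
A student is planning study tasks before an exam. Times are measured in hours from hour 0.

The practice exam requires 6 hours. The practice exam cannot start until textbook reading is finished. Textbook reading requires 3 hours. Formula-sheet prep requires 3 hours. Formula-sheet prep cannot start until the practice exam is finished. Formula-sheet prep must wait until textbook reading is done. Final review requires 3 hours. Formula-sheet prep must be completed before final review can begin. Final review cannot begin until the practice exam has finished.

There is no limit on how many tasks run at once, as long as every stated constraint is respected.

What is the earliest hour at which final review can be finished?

Nothing blocks textbook reading, so it runs from hour 0 to hour 3.
The practice exam waits on textbook reading (finishes hour 3), so it starts at hour 3 and finishes at 3 + 6 = hour 9.
Formula-sheet prep has to wait for the practice exam (finishes hour 9); textbook reading (finishes hour 3). The latest of these is hour 9, so formula-sheet prep runs hour 9 to 9 + 3 = hour 12.
Final review needs all of formula-sheet prep (finishes hour 12); the practice exam (finishes hour 9). That puts its earliest start at hour 12; it finishes at 12 + 3 = hour 15.

15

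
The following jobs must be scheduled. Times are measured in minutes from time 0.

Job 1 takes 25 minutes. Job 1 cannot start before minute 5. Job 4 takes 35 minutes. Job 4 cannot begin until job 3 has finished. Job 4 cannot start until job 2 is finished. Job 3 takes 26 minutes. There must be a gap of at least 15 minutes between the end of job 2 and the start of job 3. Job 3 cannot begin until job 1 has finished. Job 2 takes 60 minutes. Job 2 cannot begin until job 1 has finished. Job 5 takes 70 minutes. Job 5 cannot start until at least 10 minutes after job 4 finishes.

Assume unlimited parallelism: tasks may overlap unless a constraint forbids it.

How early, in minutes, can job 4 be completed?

166

Job 1 waits on its own release at minute 5, so it starts at minute 5 and finishes at 5 + 25 = minute 30.
Job 2 waits on job 1 (finishes minute 30), so it starts at minute 30 and finishes at 30 + 60 = minute 90.
Job 3 needs all of job 2 (finishes minute 90, plus 15-minute gap → minute 105); job 1 (finishes minute 30). That puts its earliest start at minute 105; it finishes at 105 + 26 = minute 131.
Job 4 cannot start until job 3 (finishes minute 131); job 2 (finishes minute 90). The controlling bound is minute 131, so job 4 finishes at 131 + 35 = minute 166.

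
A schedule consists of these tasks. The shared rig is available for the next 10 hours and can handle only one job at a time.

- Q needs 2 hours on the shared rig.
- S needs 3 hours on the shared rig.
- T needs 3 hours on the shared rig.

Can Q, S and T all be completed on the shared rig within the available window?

Running back to back, the jobs need 2 + 3 + 3 = 8 hours on the shared rig.
Since 8 ≤ 10, they fit within the window.

Yes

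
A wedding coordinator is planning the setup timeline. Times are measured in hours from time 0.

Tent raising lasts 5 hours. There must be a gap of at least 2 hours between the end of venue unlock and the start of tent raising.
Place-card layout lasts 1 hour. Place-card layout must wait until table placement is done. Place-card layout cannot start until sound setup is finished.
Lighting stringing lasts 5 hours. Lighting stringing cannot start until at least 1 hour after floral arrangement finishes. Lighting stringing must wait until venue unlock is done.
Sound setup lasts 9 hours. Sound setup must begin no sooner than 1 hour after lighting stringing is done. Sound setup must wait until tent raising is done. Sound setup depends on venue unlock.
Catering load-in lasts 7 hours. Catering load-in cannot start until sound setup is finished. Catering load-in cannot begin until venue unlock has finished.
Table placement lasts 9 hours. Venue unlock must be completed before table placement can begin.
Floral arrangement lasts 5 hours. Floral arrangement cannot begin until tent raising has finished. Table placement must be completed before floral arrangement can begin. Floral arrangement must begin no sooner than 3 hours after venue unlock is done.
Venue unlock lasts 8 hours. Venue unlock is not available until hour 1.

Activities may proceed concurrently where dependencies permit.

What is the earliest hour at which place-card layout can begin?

39

Venue unlock waits on its own release at hour 1, so it starts at hour 1 and finishes at 1 + 8 = hour 9.
Table placement cannot begin until venue unlock (finishes hour 9). It runs from hour 9 to 9 + 9 = hour 18.
After venue unlock (finishes hour 9, plus 2-hour gap → hour 11), tent raising can start at hour 11 and finishes at hour 16.
For floral arrangement: tent raising (finishes hour 16); table placement (finishes hour 18); venue unlock (finishes hour 9, plus 3-hour gap → hour 12). Taking the maximum gives a start of hour 18, and it finishes at 18 + 5 = hour 23.
For lighting stringing: floral arrangement (finishes hour 23, plus 1-hour gap → hour 24); venue unlock (finishes hour 9). Taking the maximum gives a start of hour 24, and it finishes at 24 + 5 = hour 29.
Sound setup has to wait for lighting stringing (finishes hour 29, plus 1-hour gap → hour 30); tent raising (finishes hour 16); venue unlock (finishes hour 9). The latest of these is hour 30, so sound setup runs hour 30 to 30 + 9 = hour 39.
Place-card layout waits on table placement (finishes hour 18); sound setup (finishes hour 39). The latest of these is hour 39, which is the earliest place-card layout can start.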